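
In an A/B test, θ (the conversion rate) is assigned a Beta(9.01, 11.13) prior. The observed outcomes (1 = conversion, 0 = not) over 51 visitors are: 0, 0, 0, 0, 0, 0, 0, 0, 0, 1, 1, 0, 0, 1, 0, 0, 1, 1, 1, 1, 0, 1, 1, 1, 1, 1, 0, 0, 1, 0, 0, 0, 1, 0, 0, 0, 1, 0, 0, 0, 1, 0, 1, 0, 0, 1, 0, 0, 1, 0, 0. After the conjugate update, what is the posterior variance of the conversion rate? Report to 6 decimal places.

The Beta prior is conjugate to a Binomial/Bernoulli likelihood; the update adds successes to α and failures to β.
Posterior: Beta(α+k, β+n−k) = Beta(9.01+19, 11.13+32) = Beta(28.01, 43.13).
Var = αβ/((α+β)²(α+β+1)) = 28.01·43.13/(71.14²·72.14) = 0.003309.

0.003309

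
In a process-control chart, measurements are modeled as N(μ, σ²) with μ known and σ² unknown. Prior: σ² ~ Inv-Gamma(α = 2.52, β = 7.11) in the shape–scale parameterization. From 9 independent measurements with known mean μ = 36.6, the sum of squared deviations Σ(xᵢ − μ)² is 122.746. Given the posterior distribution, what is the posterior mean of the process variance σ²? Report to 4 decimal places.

11.3759

With known mean μ and an Inverse-Gamma(α, β) prior on σ², the Normal likelihood is conjugate: posterior is Inv-Gamma(α + n/2, β + Σ(xᵢ−μ)²/2).
Posterior: Inv-Gamma(2.52 + 9/2, 7.11 + 122.746/2) = Inv-Gamma(7.02, 68.4830).
E[σ²|data] = β/(α−1) = 68.4830/6.02 = 11.3759.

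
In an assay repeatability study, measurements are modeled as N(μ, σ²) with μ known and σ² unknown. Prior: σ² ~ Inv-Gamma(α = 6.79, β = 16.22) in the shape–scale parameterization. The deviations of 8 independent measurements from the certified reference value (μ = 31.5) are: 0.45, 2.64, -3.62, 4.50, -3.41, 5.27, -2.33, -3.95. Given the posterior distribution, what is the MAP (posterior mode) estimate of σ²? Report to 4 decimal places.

With known mean μ and an Inverse-Gamma(α, β) prior on σ², the Normal likelihood is conjugate: posterior is Inv-Gamma(α + n/2, β + Σ(xᵢ−μ)²/2).
Σ(xᵢ−μ)² = (0.45)² + (2.64)² + (-3.62)² + (4.50)² + (-3.41)² + (5.27)² + (-2.33)² + (-3.95)² = 100.9589.
Posterior: Inv-Gamma(6.79 + 8/2, 16.22 + 100.9589/2) = Inv-Gamma(10.79, 66.69945).
Mode = β/(α+1) = 66.69945/11.79 = 5.6573.

5.6573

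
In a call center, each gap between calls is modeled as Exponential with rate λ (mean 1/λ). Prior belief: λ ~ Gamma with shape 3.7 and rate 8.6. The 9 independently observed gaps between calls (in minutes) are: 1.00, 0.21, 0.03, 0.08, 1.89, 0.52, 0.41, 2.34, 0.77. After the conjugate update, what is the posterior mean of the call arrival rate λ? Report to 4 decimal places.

With a Gamma(shape α, rate β) prior on the exponential rate λ, the posterior after n observations with total T = Σxᵢ is Gamma(α+n, β+T).
Sum of observations T = 7.25 minutes; n = 9.
Posterior: Gamma(3.7+9, 8.6+7.25) = Gamma(12.7, 15.85).
Posterior mean of λ = α/β = 12.7/15.85 = 0.8013.

0.8013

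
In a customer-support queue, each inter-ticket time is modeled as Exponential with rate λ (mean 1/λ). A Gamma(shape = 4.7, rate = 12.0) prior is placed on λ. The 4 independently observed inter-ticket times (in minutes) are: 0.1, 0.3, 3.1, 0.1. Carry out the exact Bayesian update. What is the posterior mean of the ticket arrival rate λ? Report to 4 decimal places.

With a Gamma(shape α, rate β) prior on the exponential rate λ, the posterior after n observations with total T = Σxᵢ is Gamma(α+n, β+T).
Sum of observations T = 3.6 minutes; n = 4.
Posterior: Gamma(4.7+4, 12.0+3.6) = Gamma(8.7, 15.6).
Posterior mean of λ = α/β = 8.7/15.6 = 0.5577.

0.5577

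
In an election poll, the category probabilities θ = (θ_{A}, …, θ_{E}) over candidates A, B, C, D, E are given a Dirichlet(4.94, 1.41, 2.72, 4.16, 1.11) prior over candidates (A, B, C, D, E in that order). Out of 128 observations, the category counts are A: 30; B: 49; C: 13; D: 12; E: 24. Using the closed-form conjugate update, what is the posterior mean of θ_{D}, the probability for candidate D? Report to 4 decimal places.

The Dirichlet prior is conjugate to the Multinomial likelihood: each posterior αⱼ = prior αⱼ + observed count nⱼ.
Posterior concentration: (34.94, 50.41, 15.72, 16.16, 25.11), total = 142.34.
E[θ_{D}|data] = α_{D}/Σα = 16.16/142.34 = 0.1135.

0.1135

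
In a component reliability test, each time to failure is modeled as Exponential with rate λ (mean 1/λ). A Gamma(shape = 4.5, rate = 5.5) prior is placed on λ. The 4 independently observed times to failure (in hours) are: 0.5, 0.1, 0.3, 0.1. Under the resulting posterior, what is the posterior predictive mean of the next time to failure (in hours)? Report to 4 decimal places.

0.8667

With a Gamma(shape α, rate β) prior on the exponential rate λ, the posterior after n observations with total T = Σxᵢ is Gamma(α+n, β+T).
Sum of observations T = 1.0 hours; n = 4.
Posterior: Gamma(4.5+4, 5.5+1.0) = Gamma(8.5, 6.5).
The predictive distribution for the next observation is Lomax; its mean is β/(α−1) = 6.5/7.5 = 0.8667.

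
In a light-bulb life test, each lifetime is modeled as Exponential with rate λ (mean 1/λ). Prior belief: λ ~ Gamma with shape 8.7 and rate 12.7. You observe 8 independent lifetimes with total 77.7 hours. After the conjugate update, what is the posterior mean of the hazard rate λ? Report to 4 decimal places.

0.1847

With a Gamma(shape α, rate β) prior on the exponential rate λ, the posterior after n observations with total T = Σxᵢ is Gamma(α+n, β+T).
Posterior: Gamma(8.7+8, 12.7+77.7) = Gamma(16.7, 90.4).
Posterior mean of λ = α/β = 16.7/90.4 = 0.1847.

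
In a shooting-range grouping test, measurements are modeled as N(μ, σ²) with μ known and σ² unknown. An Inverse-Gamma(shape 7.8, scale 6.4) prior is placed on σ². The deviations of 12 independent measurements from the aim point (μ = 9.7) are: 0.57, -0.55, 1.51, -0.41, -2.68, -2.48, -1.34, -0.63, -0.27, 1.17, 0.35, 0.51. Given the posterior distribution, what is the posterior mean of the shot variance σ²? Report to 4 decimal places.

With known mean μ and an Inverse-Gamma(α, β) prior on σ², the Normal likelihood is conjugate: posterior is Inv-Gamma(α + n/2, β + Σ(xᵢ−μ)²/2).
Σ(xᵢ−μ)² = (0.57)² + (-0.55)² + (1.51)² + (-0.41)² + (-2.68)² + (-2.48)² + (-1.34)² + (-0.63)² + (-0.27)² + (1.17)² + (0.35)² + (0.51)² = 20.4253.
Posterior: Inv-Gamma(7.8 + 12/2, 6.4 + 20.4253/2) = Inv-Gamma(13.80, 16.61265).
E[σ²|data] = β/(α−1) = 16.61265/12.80 = 1.2979.

1.2979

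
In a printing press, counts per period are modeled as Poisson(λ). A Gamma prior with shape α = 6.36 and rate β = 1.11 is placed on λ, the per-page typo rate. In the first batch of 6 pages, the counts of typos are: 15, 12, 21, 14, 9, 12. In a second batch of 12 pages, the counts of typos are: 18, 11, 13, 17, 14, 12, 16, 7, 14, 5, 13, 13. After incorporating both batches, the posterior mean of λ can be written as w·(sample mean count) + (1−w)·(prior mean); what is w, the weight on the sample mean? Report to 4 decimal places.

With a Gamma(shape α, rate β) prior, the Poisson likelihood is conjugate: the posterior is Gamma(α + ΣXᵢ, β + n).
Total number of pages: n = 6 + 12 = 18.
Posterior mean = (α₀+S)/(β₀+n) = [n/(β₀+n)]·(S/n) + [β₀/(β₀+n)]·(α₀/β₀), so only n and β₀ enter the weight.
Weight on data w = n/(β₀+n) = 18/(1.11+18) = 18/19.11 = 0.9419.

0.9419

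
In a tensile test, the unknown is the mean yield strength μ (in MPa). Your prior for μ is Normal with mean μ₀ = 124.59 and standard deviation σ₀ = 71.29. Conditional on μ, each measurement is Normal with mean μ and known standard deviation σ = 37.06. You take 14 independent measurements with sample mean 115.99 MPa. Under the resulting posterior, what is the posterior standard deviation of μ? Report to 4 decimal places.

9.8105

For Normal data with known variance σ², a Normal(μ₀, σ₀²) prior on μ is conjugate. Posterior precision = 1/σ₀² + n/σ²; posterior mean is the precision-weighted average of μ₀ and x̄.
σ₀² = 71.29² = 5082.2641, σ² = 37.06² = 1373.4436; σ² + n·σ₀² = 1373.4436 + 14·5082.2641 = 72525.141.
Posterior precision = 1/σ₀² + n/σ² = 1/5082.2641 + 14/1373.4436 = (σ² + n·σ₀²)/(σ₀²σ²) = 72525.141/(5082.2641·1373.4436); posterior variance σₙ² = σ₀²σ²/(σ² + n·σ₀²) = 5082.2641·1373.4436/72525.141 = 96.245288.
Posterior SD = √σₙ² = √(5082.2641·1373.4436/72525.141) = 9.8105.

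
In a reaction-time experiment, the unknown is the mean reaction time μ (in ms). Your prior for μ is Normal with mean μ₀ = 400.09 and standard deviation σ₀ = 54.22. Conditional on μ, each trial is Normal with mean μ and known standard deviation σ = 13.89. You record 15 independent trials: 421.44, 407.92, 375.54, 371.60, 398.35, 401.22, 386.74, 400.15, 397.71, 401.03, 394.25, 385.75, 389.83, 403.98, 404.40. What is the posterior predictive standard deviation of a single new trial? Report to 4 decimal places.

For Normal data with known variance σ², a Normal(μ₀, σ₀²) prior on μ is conjugate. Posterior precision = 1/σ₀² + n/σ²; posterior mean is the precision-weighted average of μ₀ and x̄.
σ₀² = 54.22² = 2939.8084, σ² = 13.89² = 192.9321; σ² + n·σ₀² = 192.9321 + 15·2939.8084 = 44290.0581.
Posterior precision = 1/σ₀² + n/σ² = 1/2939.8084 + 15/192.9321 = (σ² + n·σ₀²)/(σ₀²σ²) = 44290.0581/(2939.8084·192.9321); posterior variance σₙ² = σ₀²σ²/(σ² + n·σ₀²) = 2939.8084·192.9321/44290.0581 = 12.806111.
Predictive variance for one new observation = σₙ² + σ² = 2939.8084·192.9321/44290.0581 + 192.9321 = σ²·(σ₀² + 44290.0581)/44290.0581 = 192.9321·47229.8665/44290.0581 = 205.738211; SD = √(192.9321·47229.8665/44290.0581) = 14.3436.

14.3436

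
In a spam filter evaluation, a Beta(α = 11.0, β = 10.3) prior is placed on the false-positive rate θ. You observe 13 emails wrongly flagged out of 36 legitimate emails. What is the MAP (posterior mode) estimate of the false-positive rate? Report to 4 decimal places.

The Beta prior is conjugate to a Binomial/Bernoulli likelihood; the update adds successes to α and failures to β.
Posterior: Beta(α+k, β+n−k) = Beta(11.0+13, 10.3+23) = Beta(24.0, 33.3).
Mode of Beta(a,b) for a,b>1 is (a−1)/(a+b−2) = 23.0/55.3 = 0.4159.

0.4159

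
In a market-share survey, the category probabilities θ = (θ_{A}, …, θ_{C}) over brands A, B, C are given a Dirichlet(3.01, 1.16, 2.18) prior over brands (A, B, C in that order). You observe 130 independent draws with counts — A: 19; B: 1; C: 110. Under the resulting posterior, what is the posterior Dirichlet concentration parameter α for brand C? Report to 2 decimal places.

The Dirichlet prior is conjugate to the Multinomial likelihood: each posterior αⱼ = prior αⱼ + observed count nⱼ.
Posterior concentration: (22.01, 2.16, 112.18), total = 136.35.
α_{C} = 2.18 + 110 = 112.18.

112.18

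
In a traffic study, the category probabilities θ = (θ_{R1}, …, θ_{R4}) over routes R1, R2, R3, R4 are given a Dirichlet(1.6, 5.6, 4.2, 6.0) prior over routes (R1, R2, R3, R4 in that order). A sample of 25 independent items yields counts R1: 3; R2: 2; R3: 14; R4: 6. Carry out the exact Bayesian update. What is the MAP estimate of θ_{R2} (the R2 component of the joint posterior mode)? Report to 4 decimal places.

The Dirichlet prior is conjugate to the Multinomial likelihood: each posterior αⱼ = prior αⱼ + observed count nⱼ.
Posterior concentration: (4.6, 7.6, 18.2, 12.0), total = 42.4.
Joint mode component: (α_{R2}−1)/(Σα−K) = 6.6/38.4 = 0.1719.

0.1719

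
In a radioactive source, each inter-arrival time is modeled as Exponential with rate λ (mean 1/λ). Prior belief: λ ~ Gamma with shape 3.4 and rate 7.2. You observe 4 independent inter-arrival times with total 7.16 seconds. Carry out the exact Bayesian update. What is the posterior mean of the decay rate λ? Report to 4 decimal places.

With a Gamma(shape α, rate β) prior on the exponential rate λ, the posterior after n observations with total T = Σxᵢ is Gamma(α+n, β+T).
Posterior: Gamma(3.4+4, 7.2+7.16) = Gamma(7.4, 14.36).
Posterior mean of λ = α/β = 7.4/14.36 = 0.5153.

0.5153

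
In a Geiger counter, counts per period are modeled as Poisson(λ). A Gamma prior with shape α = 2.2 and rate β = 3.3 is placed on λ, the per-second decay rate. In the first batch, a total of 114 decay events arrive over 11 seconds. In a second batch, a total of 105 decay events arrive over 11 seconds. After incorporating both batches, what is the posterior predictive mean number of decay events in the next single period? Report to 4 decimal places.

8.7431

With a Gamma(shape α, rate β) prior, the Poisson likelihood is conjugate: the posterior is Gamma(α + ΣXᵢ, β + n).
After batch 1: Gamma(α+S, β+n) = Gamma(2.2+114, 3.3+11) = Gamma(116.2, 14.3).
After batch 2: Gamma(α+S, β+n) = Gamma(116.2+105, 14.3+11) = Gamma(221.2, 25.3).
The predictive distribution for one future period is NegBinom with mean α/β = 8.7431.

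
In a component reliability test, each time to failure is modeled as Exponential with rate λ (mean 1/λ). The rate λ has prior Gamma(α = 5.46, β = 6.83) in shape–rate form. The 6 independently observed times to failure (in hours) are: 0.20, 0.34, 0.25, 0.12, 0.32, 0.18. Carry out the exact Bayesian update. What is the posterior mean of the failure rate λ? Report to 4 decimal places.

1.3908

With a Gamma(shape α, rate β) prior on the exponential rate λ, the posterior after n observations with total T = Σxᵢ is Gamma(α+n, β+T).
Sum of observations T = 1.41 hours; n = 6.
Posterior: Gamma(5.46+6, 6.83+1.41) = Gamma(11.46, 8.24).
Posterior mean of λ = α/β = 11.46/8.24 = 1.3908.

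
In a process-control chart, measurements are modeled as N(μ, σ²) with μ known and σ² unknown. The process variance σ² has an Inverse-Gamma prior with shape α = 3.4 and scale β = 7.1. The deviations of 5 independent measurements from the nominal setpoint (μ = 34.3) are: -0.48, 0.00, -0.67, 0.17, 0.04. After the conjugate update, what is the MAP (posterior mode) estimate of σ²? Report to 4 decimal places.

1.0804

With known mean μ and an Inverse-Gamma(α, β) prior on σ², the Normal likelihood is conjugate: posterior is Inv-Gamma(α + n/2, β + Σ(xᵢ−μ)²/2).
Σ(xᵢ−μ)² = (-0.48)² + (0.00)² + (-0.67)² + (0.17)² + (0.04)² = 0.7098.
Posterior: Inv-Gamma(3.4 + 5/2, 7.1 + 0.7098/2) = Inv-Gamma(5.90, 7.45490).
Mode = β/(α+1) = 7.45490/6.90 = 1.0804.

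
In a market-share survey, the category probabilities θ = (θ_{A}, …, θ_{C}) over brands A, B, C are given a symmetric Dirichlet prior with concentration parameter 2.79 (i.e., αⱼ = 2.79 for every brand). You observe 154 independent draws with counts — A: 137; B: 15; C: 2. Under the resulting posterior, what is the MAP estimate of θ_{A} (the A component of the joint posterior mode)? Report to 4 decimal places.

The Dirichlet prior is conjugate to the Multinomial likelihood: each posterior αⱼ = prior αⱼ + observed count nⱼ.
Posterior concentration: (139.79, 17.79, 4.79), total = 162.37.
Joint mode component: (α_{A}−1)/(Σα−K) = 138.79/159.37 = 0.8709.

0.8709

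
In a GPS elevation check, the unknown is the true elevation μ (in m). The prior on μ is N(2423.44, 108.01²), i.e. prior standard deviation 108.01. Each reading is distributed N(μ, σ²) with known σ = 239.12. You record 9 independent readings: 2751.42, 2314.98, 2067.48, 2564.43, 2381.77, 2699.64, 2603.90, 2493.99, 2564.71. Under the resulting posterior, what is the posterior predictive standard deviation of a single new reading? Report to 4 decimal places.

For Normal data with known variance σ², a Normal(μ₀, σ₀²) prior on μ is conjugate. Posterior precision = 1/σ₀² + n/σ²; posterior mean is the precision-weighted average of μ₀ and x̄.
σ₀² = 108.01² = 11666.1601, σ² = 239.12² = 57178.3744; σ² + n·σ₀² = 57178.3744 + 9·11666.1601 = 162173.8153.
Posterior precision = 1/σ₀² + n/σ² = 1/11666.1601 + 9/57178.3744 = (σ² + n·σ₀²)/(σ₀²σ²) = 162173.8153/(11666.1601·57178.3744); posterior variance σₙ² = σ₀²σ²/(σ² + n·σ₀²) = 11666.1601·57178.3744/162173.8153 = 4113.192187.
Predictive variance for one new observation = σₙ² + σ² = 11666.1601·57178.3744/162173.8153 + 57178.3744 = σ²·(σ₀² + 162173.8153)/162173.8153 = 57178.3744·173839.9754/162173.8153 = 61291.566587; SD = √(57178.3744·173839.9754/162173.8153) = 247.5713.

247.5713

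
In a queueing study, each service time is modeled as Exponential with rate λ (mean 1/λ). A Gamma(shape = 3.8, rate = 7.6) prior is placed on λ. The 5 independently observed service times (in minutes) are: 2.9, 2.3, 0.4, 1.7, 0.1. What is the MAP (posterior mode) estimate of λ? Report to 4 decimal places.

0.5200

With a Gamma(shape α, rate β) prior on the exponential rate λ, the posterior after n observations with total T = Σxᵢ is Gamma(α+n, β+T).
Sum of observations T = 7.4 minutes; n = 5.
Posterior: Gamma(3.8+5, 7.6+7.4) = Gamma(8.8, 15.0).
Mode = (α−1)/β = 0.5200.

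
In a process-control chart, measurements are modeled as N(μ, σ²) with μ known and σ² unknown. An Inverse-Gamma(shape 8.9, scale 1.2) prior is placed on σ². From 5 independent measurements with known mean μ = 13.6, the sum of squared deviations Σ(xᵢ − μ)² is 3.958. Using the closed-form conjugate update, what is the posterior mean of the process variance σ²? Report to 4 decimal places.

0.3057

With known mean μ and an Inverse-Gamma(α, β) prior on σ², the Normal likelihood is conjugate: posterior is Inv-Gamma(α + n/2, β + Σ(xᵢ−μ)²/2).
Posterior: Inv-Gamma(8.9 + 5/2, 1.2 + 3.958/2) = Inv-Gamma(11.40, 3.1790).
E[σ²|data] = β/(α−1) = 3.1790/10.40 = 0.3057.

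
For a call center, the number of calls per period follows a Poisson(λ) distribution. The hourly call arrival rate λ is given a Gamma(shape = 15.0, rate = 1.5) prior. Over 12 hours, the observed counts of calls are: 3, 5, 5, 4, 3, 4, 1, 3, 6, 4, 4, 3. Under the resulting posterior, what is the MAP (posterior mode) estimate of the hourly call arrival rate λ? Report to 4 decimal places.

With a Gamma(shape α, rate β) prior, the Poisson likelihood is conjugate: the posterior is Gamma(α + ΣXᵢ, β + n).
Sum of counts S = 45 over n = 12 hours.
Posterior: Gamma(α+S, β+n) = Gamma(15.0+45, 1.5+12) = Gamma(60.0, 13.5).
Mode of Gamma(α,β) for α≥1 is (α−1)/β = 59.0/13.5 = 4.3704.

4.3704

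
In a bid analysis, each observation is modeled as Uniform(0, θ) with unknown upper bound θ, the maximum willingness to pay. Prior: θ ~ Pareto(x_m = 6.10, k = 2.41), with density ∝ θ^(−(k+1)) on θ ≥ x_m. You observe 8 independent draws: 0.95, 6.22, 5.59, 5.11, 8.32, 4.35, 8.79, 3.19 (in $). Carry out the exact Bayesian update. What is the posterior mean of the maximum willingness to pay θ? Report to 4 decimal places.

9.7241

A Pareto(scale x_m, shape k) prior on the upper bound θ of Uniform(0, θ) is conjugate: posterior is Pareto(max(x_m, max xᵢ), k + n).
Sample maximum = 8.79; prior scale x_m = 6.10 → posterior scale = max = 8.79.
Posterior shape = 2.41 + 8 = 10.41.
E[θ|data] = k·x_m/(k−1) = 10.41·8.79/9.41 = 9.7241.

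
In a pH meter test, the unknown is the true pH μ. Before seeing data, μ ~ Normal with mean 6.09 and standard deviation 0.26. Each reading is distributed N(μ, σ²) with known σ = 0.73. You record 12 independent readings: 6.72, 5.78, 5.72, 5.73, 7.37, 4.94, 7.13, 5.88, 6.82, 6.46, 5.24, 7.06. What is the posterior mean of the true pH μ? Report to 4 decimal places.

For Normal data with known variance σ², a Normal(μ₀, σ₀²) prior on μ is conjugate. Posterior precision = 1/σ₀² + n/σ²; posterior mean is the precision-weighted average of μ₀ and x̄.
Σxᵢ = 6.72 + 5.78 + 5.72 + 5.73 + 7.37 + 4.94 + 7.13 + 5.88 + 6.82 + 6.46 + 5.24 + 7.06 = 74.85, so n·x̄ = 74.85.
σ₀² = 0.26² = 0.0676, σ² = 0.73² = 0.5329; σ² + n·σ₀² = 0.5329 + 12·0.0676 = 1.3441.
Posterior mean = (μ₀/σ₀² + n·x̄/σ²)/(1/σ₀² + n/σ²) = (σ²·μ₀ + σ₀²·n·x̄)/(σ² + n·σ₀²) = (0.5329·6.09 + 0.0676·74.85)/1.3441 = 8.305221/1.3441 = 6.1790.

6.1790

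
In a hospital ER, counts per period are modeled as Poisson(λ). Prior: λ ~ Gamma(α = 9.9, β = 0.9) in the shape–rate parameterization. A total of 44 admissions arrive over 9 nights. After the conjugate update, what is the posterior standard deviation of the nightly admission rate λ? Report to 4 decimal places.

With a Gamma(shape α, rate β) prior, the Poisson likelihood is conjugate: the posterior is Gamma(α + ΣXᵢ, β + n).
Posterior: Gamma(α+S, β+n) = Gamma(9.9+44, 0.9+9) = Gamma(53.9, 9.9).
SD = √α/β = √53.9/9.9 = 0.7416.

0.7416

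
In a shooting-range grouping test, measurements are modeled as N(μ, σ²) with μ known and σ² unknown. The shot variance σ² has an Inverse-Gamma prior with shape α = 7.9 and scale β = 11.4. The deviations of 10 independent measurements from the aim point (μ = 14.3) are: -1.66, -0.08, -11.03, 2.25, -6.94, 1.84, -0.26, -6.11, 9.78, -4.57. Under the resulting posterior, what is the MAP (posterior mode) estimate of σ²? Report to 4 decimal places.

With known mean μ and an Inverse-Gamma(α, β) prior on σ², the Normal likelihood is conjugate: posterior is Inv-Gamma(α + n/2, β + Σ(xᵢ−μ)²/2).
Σ(xᵢ−μ)² = (-1.66)² + (-0.08)² + (-11.03)² + (2.25)² + (-6.94)² + (1.84)² + (-0.26)² + (-6.11)² + (9.78)² + (-4.57)² = 334.9676.
Posterior: Inv-Gamma(7.9 + 10/2, 11.4 + 334.9676/2) = Inv-Gamma(12.90, 178.88380).
Mode = β/(α+1) = 178.88380/13.90 = 12.8693.

12.8693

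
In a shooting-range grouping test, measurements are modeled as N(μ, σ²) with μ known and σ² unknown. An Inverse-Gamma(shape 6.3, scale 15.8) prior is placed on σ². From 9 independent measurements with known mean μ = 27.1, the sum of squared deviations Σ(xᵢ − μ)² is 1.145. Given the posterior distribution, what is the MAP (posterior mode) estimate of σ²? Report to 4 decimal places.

With known mean μ and an Inverse-Gamma(α, β) prior on σ², the Normal likelihood is conjugate: posterior is Inv-Gamma(α + n/2, β + Σ(xᵢ−μ)²/2).
Posterior: Inv-Gamma(6.3 + 9/2, 15.8 + 1.145/2) = Inv-Gamma(10.80, 16.3725).
Mode = β/(α+1) = 16.3725/11.80 = 1.3875.

1.3875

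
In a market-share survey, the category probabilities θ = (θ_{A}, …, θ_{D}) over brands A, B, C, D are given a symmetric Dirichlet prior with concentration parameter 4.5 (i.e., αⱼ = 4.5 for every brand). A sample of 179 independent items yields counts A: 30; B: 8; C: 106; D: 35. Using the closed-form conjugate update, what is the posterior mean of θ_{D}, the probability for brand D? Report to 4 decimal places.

The Dirichlet prior is conjugate to the Multinomial likelihood: each posterior αⱼ = prior αⱼ + observed count nⱼ.
Posterior concentration: (34.5, 12.5, 110.5, 39.5), total = 197.0.
E[θ_{D}|data] = α_{D}/Σα = 39.5/197.0 = 0.2005.

0.2005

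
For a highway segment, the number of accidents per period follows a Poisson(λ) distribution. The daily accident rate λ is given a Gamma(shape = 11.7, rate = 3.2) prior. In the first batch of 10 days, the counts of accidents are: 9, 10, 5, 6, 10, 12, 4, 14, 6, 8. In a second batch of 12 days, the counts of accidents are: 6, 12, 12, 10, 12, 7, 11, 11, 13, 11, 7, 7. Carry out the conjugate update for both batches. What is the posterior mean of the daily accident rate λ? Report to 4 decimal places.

With a Gamma(shape α, rate β) prior, the Poisson likelihood is conjugate: the posterior is Gamma(α + ΣXᵢ, β + n).
Batch 1: sum of counts S = 84 over n = 10 days.
After batch 1: Gamma(α+S, β+n) = Gamma(11.7+84, 3.2+10) = Gamma(95.7, 13.2).
Batch 2: sum of counts S = 119 over n = 12 days.
After batch 2: Gamma(α+S, β+n) = Gamma(95.7+119, 13.2+12) = Gamma(214.7, 25.2).
Posterior mean = α/β = 214.7/25.2 = 8.5198.

8.5198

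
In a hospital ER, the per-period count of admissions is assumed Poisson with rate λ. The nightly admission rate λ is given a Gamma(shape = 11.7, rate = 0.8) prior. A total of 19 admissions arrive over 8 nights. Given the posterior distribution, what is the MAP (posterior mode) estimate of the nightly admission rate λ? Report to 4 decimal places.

With a Gamma(shape α, rate β) prior, the Poisson likelihood is conjugate: the posterior is Gamma(α + ΣXᵢ, β + n).
Posterior: Gamma(α+S, β+n) = Gamma(11.7+19, 0.8+8) = Gamma(30.7, 8.8).
Mode of Gamma(α,β) for α≥1 is (α−1)/β = 29.7/8.8 = 3.3750.

3.3750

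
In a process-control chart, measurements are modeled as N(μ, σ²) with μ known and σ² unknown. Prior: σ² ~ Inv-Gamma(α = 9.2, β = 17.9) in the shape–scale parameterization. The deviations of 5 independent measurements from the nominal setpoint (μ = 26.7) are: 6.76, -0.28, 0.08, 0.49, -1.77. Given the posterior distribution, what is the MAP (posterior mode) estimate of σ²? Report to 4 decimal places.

3.3447

With known mean μ and an Inverse-Gamma(α, β) prior on σ², the Normal likelihood is conjugate: posterior is Inv-Gamma(α + n/2, β + Σ(xᵢ−μ)²/2).
Σ(xᵢ−μ)² = (6.76)² + (-0.28)² + (0.08)² + (0.49)² + (-1.77)² = 49.1554.
Posterior: Inv-Gamma(9.2 + 5/2, 17.9 + 49.1554/2) = Inv-Gamma(11.70, 42.47770).
Mode = β/(α+1) = 42.47770/12.70 = 3.3447.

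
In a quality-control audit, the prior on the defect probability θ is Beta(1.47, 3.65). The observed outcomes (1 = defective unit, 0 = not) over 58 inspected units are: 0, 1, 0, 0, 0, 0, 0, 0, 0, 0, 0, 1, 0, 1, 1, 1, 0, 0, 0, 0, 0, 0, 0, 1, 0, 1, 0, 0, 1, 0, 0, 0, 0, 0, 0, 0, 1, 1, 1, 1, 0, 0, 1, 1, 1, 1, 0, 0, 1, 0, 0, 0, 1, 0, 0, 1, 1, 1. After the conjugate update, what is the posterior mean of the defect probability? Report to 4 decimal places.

The Beta prior is conjugate to a Binomial/Bernoulli likelihood; the update adds successes to α and failures to β.
Posterior: Beta(α+k, β+n−k) = Beta(1.47+21, 3.65+37) = Beta(22.47, 40.65).
Posterior mean = α/(α+β) = 22.47/63.12 = 0.3560.

0.3560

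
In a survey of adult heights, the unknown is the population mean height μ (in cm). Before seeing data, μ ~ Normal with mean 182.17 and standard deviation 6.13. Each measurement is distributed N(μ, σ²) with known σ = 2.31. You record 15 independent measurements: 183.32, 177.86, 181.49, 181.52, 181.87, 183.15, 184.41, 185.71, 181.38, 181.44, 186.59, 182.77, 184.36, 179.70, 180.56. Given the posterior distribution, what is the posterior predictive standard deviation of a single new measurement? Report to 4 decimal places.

2.3851

For Normal data with known variance σ², a Normal(μ₀, σ₀²) prior on μ is conjugate. Posterior precision = 1/σ₀² + n/σ²; posterior mean is the precision-weighted average of μ₀ and x̄.
σ₀² = 6.13² = 37.5769, σ² = 2.31² = 5.3361; σ² + n·σ₀² = 5.3361 + 15·37.5769 = 568.9896.
Posterior precision = 1/σ₀² + n/σ² = 1/37.5769 + 15/5.3361 = (σ² + n·σ₀²)/(σ₀²σ²) = 568.9896/(37.5769·5.3361); posterior variance σₙ² = σ₀²σ²/(σ² + n·σ₀²) = 37.5769·5.3361/568.9896 = 0.352404.
Predictive variance for one new observation = σₙ² + σ² = 37.5769·5.3361/568.9896 + 5.3361 = σ²·(σ₀² + 568.9896)/568.9896 = 5.3361·606.5665/568.9896 = 5.688504; SD = √(5.3361·606.5665/568.9896) = 2.3851.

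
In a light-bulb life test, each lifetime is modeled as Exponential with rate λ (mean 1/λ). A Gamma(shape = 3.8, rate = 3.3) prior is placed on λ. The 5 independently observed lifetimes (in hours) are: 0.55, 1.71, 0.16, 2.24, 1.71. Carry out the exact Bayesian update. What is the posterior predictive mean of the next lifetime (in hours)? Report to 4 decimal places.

1.2397

With a Gamma(shape α, rate β) prior on the exponential rate λ, the posterior after n observations with total T = Σxᵢ is Gamma(α+n, β+T).
Sum of observations T = 6.37 hours; n = 5.
Posterior: Gamma(3.8+5, 3.3+6.37) = Gamma(8.8, 9.67).
The predictive distribution for the next observation is Lomax; its mean is β/(α−1) = 9.67/7.8 = 1.2397.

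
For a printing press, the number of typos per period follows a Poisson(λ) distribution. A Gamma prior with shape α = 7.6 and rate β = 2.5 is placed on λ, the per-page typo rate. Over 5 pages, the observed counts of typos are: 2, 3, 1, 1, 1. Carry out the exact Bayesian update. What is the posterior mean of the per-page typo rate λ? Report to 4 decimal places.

With a Gamma(shape α, rate β) prior, the Poisson likelihood is conjugate: the posterior is Gamma(α + ΣXᵢ, β + n).
Sum of counts S = 8 over n = 5 pages.
Posterior: Gamma(α+S, β+n) = Gamma(7.6+8, 2.5+5) = Gamma(15.6, 7.5).
Posterior mean = α/β = 15.6/7.5 = 2.0800.

2.0800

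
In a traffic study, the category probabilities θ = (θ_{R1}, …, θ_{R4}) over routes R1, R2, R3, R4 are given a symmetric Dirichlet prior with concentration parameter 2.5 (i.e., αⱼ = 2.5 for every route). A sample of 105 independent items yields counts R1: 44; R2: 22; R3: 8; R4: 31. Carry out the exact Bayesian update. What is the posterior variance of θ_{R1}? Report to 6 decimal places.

0.002076

The Dirichlet prior is conjugate to the Multinomial likelihood: each posterior αⱼ = prior αⱼ + observed count nⱼ.
Posterior concentration: (46.5, 24.5, 10.5, 33.5), total = 115.0.
Var[θ_j] = α_j(Σα−α_j)/((Σα)²(Σα+1)) = 46.5·68.5/(115.0²·116.0) = 0.002076.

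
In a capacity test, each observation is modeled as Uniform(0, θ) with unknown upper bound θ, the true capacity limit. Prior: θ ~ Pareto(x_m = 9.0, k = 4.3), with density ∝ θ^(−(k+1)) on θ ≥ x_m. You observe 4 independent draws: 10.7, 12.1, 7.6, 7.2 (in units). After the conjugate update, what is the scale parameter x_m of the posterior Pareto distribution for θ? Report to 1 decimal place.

12.1

A Pareto(scale x_m, shape k) prior on the upper bound θ of Uniform(0, θ) is conjugate: posterior is Pareto(max(x_m, max xᵢ), k + n).
Sample maximum = 12.1; prior scale x_m = 9.0 → posterior scale = max = 12.1.
Posterior shape = 4.3 + 4 = 8.3.
Posterior scale x_m = 12.1.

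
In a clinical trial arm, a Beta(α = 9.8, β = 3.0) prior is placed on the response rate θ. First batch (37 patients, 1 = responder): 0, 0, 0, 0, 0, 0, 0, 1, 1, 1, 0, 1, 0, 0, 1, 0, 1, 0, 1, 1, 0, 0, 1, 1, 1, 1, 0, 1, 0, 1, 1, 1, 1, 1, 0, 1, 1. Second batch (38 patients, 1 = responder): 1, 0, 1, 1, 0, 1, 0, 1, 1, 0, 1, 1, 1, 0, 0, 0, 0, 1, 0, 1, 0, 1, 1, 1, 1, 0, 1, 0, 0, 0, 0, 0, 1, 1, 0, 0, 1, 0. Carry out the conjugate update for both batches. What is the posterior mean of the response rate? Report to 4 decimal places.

The Beta prior is conjugate to a Binomial/Bernoulli likelihood; the update adds successes to α and failures to β.
After batch 1: Beta(9.8+20, 3.0+17) = Beta(29.8, 20.0).
After batch 2: Beta(29.8+19, 20.0+19) = Beta(48.8, 39.0).
Posterior mean = α/(α+β) = 48.8/87.8 = 0.5558.

0.5558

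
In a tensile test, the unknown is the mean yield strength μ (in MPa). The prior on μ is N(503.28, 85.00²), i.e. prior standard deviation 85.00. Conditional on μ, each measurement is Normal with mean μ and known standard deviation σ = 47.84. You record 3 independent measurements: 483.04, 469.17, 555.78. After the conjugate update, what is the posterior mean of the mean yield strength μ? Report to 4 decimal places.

502.7222

For Normal data with known variance σ², a Normal(μ₀, σ₀²) prior on μ is conjugate. Posterior precision = 1/σ₀² + n/σ²; posterior mean is the precision-weighted average of μ₀ and x̄.
Σxᵢ = 483.04 + 469.17 + 555.78 = 1507.99, so n·x̄ = 1507.99.
σ₀² = 85.00² = 7225, σ² = 47.84² = 2288.6656; σ² + n·σ₀² = 2288.6656 + 3·7225 = 23963.6656.
Posterior mean = (μ₀/σ₀² + n·x̄/σ²)/(1/σ₀² + n/σ²) = (σ²·μ₀ + σ₀²·n·x̄)/(σ² + n·σ₀²) = (2288.6656·503.28 + 7225·1507.99)/23963.6656 = 12047067.373168/23963.6656 = 502.7222.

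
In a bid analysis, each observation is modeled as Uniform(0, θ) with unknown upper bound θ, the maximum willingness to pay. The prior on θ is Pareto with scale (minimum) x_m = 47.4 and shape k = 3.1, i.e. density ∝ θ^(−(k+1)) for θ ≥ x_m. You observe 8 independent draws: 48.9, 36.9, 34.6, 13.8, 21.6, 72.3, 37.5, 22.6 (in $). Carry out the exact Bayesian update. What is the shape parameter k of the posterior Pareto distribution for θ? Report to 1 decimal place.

A Pareto(scale x_m, shape k) prior on the upper bound θ of Uniform(0, θ) is conjugate: posterior is Pareto(max(x_m, max xᵢ), k + n).
Sample maximum = 72.3; prior scale x_m = 47.4 → posterior scale = max = 72.3.
Posterior shape = 3.1 + 8 = 11.1.
Posterior shape k = 11.1.

11.1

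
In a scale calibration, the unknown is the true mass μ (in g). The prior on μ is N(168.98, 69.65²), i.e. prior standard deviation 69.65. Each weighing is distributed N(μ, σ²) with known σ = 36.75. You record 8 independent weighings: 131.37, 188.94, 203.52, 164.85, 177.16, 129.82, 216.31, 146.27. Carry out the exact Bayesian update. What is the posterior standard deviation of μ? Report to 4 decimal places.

For Normal data with known variance σ², a Normal(μ₀, σ₀²) prior on μ is conjugate. Posterior precision = 1/σ₀² + n/σ²; posterior mean is the precision-weighted average of μ₀ and x̄.
σ₀² = 69.65² = 4851.1225, σ² = 36.75² = 1350.5625; σ² + n·σ₀² = 1350.5625 + 8·4851.1225 = 40159.5425.
Posterior precision = 1/σ₀² + n/σ² = 1/4851.1225 + 8/1350.5625 = (σ² + n·σ₀²)/(σ₀²σ²) = 40159.5425/(4851.1225·1350.5625); posterior variance σₙ² = σ₀²σ²/(σ² + n·σ₀²) = 4851.1225·1350.5625/40159.5425 = 163.142898.
Posterior SD = √σₙ² = √(4851.1225·1350.5625/40159.5425) = 12.7727.

12.7727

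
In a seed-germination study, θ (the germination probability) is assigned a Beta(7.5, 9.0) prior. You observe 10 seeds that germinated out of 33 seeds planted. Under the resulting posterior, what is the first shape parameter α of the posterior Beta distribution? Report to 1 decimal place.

17.5

The Beta prior is conjugate to a Binomial/Bernoulli likelihood; the update adds successes to α and failures to β.
Posterior: Beta(α+k, β+n−k) = Beta(7.5+10, 9.0+23) = Beta(17.5, 32.0).
Posterior α = 17.5.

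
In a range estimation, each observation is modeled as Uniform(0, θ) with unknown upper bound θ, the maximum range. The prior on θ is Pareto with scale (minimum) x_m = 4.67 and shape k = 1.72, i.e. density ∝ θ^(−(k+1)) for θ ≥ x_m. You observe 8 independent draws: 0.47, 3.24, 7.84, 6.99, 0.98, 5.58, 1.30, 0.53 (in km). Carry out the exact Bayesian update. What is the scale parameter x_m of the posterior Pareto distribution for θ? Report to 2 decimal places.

A Pareto(scale x_m, shape k) prior on the upper bound θ of Uniform(0, θ) is conjugate: posterior is Pareto(max(x_m, max xᵢ), k + n).
Sample maximum = 7.84; prior scale x_m = 4.67 → posterior scale = max = 7.84.
Posterior shape = 1.72 + 8 = 9.72.
Posterior scale x_m = 7.84.

7.84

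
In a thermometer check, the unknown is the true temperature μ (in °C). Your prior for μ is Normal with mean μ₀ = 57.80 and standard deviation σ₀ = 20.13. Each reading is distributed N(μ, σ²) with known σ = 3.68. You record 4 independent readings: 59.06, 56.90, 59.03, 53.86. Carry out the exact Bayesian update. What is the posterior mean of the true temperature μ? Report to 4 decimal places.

57.2174

For Normal data with known variance σ², a Normal(μ₀, σ₀²) prior on μ is conjugate. Posterior precision = 1/σ₀² + n/σ²; posterior mean is the precision-weighted average of μ₀ and x̄.
Σxᵢ = 59.06 + 56.90 + 59.03 + 53.86 = 228.85, so n·x̄ = 228.85.
σ₀² = 20.13² = 405.2169, σ² = 3.68² = 13.5424; σ² + n·σ₀² = 13.5424 + 4·405.2169 = 1634.41.
Posterior mean = (μ₀/σ₀² + n·x̄/σ²)/(1/σ₀² + n/σ²) = (σ²·μ₀ + σ₀²·n·x̄)/(σ² + n·σ₀²) = (13.5424·57.80 + 405.2169·228.85)/1634.41 = 93516.638285/1634.41 = 57.2174.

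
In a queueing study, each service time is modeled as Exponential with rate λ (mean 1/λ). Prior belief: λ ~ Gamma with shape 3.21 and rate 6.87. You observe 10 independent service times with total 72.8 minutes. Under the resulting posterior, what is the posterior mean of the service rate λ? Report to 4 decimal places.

With a Gamma(shape α, rate β) prior on the exponential rate λ, the posterior after n observations with total T = Σxᵢ is Gamma(α+n, β+T).
Posterior: Gamma(3.21+10, 6.87+72.8) = Gamma(13.21, 79.67).
Posterior mean of λ = α/β = 13.21/79.67 = 0.1658.

0.1658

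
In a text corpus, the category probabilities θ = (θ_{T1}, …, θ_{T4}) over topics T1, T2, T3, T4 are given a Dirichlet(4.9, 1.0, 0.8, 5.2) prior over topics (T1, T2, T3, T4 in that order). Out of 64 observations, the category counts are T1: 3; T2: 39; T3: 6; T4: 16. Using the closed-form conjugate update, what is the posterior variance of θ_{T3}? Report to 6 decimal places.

0.001061

The Dirichlet prior is conjugate to the Multinomial likelihood: each posterior αⱼ = prior αⱼ + observed count nⱼ.
Posterior concentration: (7.9, 40.0, 6.8, 21.2), total = 75.9.
Var[θ_j] = α_j(Σα−α_j)/((Σα)²(Σα+1)) = 6.8·69.1/(75.9²·76.9) = 0.001061.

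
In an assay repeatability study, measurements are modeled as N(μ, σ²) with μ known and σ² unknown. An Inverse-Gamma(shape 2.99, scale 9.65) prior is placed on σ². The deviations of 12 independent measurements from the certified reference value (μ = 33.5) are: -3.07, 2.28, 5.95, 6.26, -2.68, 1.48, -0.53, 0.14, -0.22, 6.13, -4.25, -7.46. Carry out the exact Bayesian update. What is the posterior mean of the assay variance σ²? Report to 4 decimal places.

With known mean μ and an Inverse-Gamma(α, β) prior on σ², the Normal likelihood is conjugate: posterior is Inv-Gamma(α + n/2, β + Σ(xᵢ−μ)²/2).
Σ(xᵢ−μ)² = (-3.07)² + (2.28)² + (5.95)² + (6.26)² + (-2.68)² + (1.48)² + (-0.53)² + (0.14)² + (-0.22)² + (6.13)² + (-4.25)² + (-7.46)² = 210.2261.
Posterior: Inv-Gamma(2.99 + 12/2, 9.65 + 210.2261/2) = Inv-Gamma(8.99, 114.76305).
E[σ²|data] = β/(α−1) = 114.76305/7.99 = 14.3633.

14.3633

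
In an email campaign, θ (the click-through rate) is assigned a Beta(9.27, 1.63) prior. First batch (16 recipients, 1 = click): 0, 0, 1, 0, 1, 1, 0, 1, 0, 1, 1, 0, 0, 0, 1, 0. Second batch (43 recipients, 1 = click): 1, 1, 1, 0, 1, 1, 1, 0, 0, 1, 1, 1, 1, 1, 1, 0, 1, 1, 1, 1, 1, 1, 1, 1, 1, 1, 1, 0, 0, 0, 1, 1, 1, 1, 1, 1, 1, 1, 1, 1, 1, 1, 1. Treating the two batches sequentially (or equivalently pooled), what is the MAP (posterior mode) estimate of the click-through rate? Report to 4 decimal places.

The Beta prior is conjugate to a Binomial/Bernoulli likelihood; the update adds successes to α and failures to β.
After batch 1: Beta(9.27+7, 1.63+9) = Beta(16.27, 10.63).
After batch 2: Beta(16.27+36, 10.63+7) = Beta(52.27, 17.63).
Mode of Beta(a,b) for a,b>1 is (a−1)/(a+b−2) = 51.27/67.90 = 0.7551.

0.7551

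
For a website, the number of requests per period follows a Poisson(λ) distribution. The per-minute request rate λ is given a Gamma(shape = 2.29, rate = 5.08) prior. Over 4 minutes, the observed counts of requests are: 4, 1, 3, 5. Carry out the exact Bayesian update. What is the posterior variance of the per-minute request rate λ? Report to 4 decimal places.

0.1855

With a Gamma(shape α, rate β) prior, the Poisson likelihood is conjugate: the posterior is Gamma(α + ΣXᵢ, β + n).
Sum of counts S = 13 over n = 4 minutes.
Posterior: Gamma(α+S, β+n) = Gamma(2.29+13, 5.08+4) = Gamma(15.29, 9.08).
Var = α/β² = 15.29/9.08² = 0.1855.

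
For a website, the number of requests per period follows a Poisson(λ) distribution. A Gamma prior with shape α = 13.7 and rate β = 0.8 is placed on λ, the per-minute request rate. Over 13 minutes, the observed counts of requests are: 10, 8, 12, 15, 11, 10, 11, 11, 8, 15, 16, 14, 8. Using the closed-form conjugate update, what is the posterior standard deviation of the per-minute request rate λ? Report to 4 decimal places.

With a Gamma(shape α, rate β) prior, the Poisson likelihood is conjugate: the posterior is Gamma(α + ΣXᵢ, β + n).
Sum of counts S = 149 over n = 13 minutes.
Posterior: Gamma(α+S, β+n) = Gamma(13.7+149, 0.8+13) = Gamma(162.7, 13.8).
SD = √α/β = √162.7/13.8 = 0.9243.

0.9243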